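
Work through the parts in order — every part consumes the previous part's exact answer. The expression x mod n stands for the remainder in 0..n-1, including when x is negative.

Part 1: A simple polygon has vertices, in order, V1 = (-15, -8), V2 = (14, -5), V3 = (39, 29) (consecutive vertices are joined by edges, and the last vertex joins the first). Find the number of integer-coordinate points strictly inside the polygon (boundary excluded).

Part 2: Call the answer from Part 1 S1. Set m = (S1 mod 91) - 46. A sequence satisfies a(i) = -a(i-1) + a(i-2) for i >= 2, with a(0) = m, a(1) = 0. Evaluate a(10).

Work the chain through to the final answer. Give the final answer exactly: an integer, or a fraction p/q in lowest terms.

Part 1: cross terms: (-15*-5 - 14*-8)=187, (14*29 - 39*-5)=601, (39*-8 - -15*29)=123; twice the area = |911| = 911; area = 911/2; boundary points = 1 + 1 + 1 = 3; strictly interior points = area - boundary/2 + 1 = 455; answer 455
Part 2: S1 = 455; m = -46; a(2) = -1*(0) + 1*(-46) = -46; iterating: a(2)=-46, a(3)=46, a(4)=-92, a(5)=138, a(6)=-230, a(7)=368, a(8)=-598, a(9)=966, a(10)=-1564; answer -1564

-1564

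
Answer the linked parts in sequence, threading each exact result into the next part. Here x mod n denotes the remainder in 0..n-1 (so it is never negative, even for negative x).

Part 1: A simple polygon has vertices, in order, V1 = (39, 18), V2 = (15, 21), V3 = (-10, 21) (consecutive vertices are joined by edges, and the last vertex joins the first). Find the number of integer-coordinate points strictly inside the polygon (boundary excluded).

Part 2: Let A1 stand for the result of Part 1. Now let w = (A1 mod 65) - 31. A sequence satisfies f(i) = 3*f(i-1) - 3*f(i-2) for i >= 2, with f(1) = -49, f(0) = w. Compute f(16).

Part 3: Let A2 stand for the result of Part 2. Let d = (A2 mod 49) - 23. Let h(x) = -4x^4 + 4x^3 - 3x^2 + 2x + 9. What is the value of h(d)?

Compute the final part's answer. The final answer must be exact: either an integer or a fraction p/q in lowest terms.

-2056

Part 1: cross terms: (39*21 - 15*18)=549, (15*21 - -10*21)=525, (-10*18 - 39*21)=-999; twice the area = |75| = 75; area = 75/2; boundary points = 3 + 25 + 1 = 29; strictly interior points = area - boundary/2 + 1 = 24; answer 24
Part 2: A1 = 24; w = -7; f(2) = 3*(-49) - 3*(-7) = -126; iterating: f(2)=-126, f(3)=-231, f(4)=-315, f(5)=-252, f(6)=189, f(7)=1323, f(8)=3402, f(9)=6237, f(10)=8505, f(11)=6804, f(12)=-5103, f(13)=-35721, f(14)=-91854, f(15)=-168399, f(16)=-229635; answer -229635
Part 3: A2 = -229635; d = 5; -4*(5)^4 + 4*(5)^3 - 3*(5)^2 + 2*(5)^1 + 9 = (-2500) + (500) + (-75) + (10) + (9) = -2056; answer -2056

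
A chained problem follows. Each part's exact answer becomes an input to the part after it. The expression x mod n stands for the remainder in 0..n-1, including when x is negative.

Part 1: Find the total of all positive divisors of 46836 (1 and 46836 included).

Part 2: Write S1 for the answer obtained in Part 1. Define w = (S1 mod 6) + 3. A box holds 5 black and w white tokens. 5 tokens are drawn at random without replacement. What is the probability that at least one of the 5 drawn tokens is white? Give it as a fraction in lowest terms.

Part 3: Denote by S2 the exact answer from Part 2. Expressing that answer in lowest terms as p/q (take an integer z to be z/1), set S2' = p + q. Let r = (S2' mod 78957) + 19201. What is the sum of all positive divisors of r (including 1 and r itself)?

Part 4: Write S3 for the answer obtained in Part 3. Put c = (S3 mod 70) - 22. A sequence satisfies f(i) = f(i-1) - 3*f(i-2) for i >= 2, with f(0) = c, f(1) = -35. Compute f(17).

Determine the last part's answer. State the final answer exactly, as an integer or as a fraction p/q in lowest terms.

-585095

Part 1: 46836 = 2^2 * 3^2 * 1301; sigma = (1 + 2 + 4) * (1 + 3 + 9) * (1 + 1301) = 7 * 13 * 1302 = 118482; answer 118482
Part 2: S1 = 118482; w = 3; total draws C(8,5) = 56; complement C(5,5) = 1; favorable 56 - 1 = 55; P = 55/56; answer 55/56
Part 3: S2 = 55/56; threaded value p + q = 111; r = 19312; 19312 = 2^4 * 17 * 71; sigma = (1 + 2 + 4 + 8 + 16) * (1 + 17) * (1 + 71) = 31 * 18 * 72 = 40176; answer 40176
Part 4: S3 = 40176; c = 44; f(2) = 1*(-35) - 3*(44) = -167; iterating: f(2)=-167, f(3)=-62, f(4)=439, f(5)=625, f(6)=-692, f(7)=-2567, f(8)=-491, f(9)=7210, f(10)=8683, f(11)=-12947, f(12)=-38996, f(13)=-155, f(14)=116833, f(15)=117298, f(16)=-233201, f(17)=-585095; answer -585095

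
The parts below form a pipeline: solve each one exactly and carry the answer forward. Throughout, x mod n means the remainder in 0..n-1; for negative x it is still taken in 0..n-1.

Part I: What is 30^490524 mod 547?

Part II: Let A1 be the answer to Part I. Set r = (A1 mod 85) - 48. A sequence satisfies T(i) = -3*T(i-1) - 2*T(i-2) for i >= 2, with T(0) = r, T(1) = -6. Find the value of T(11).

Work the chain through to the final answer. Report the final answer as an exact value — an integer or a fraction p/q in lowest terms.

61374

Part I: squarings mod 547: 30^1=30, 30^2=353, 30^4=440, 30^8=509, 30^16=350, 30^32=519, 30^64=237, 30^128=375, 30^256=46, 30^512=475, 30^1024=261, 30^2048=293, 30^4096=517, 30^8192=353, 30^16384=440, 30^32768=509, 30^65536=350, 30^131072=519, 30^262144=237; 30^490524 = 30^4 * 30^8 * 30^16 * 30^1024 * 30^2048 * 30^4096 * 30^8192 * 30^16384 * 30^65536 * 30^131072 * 30^262144 = 509 (mod 547); answer 509
Part II: A1 = 509; r = 36; T(2) = -3*(-6) - 2*(36) = -54; iterating: T(2)=-54, T(3)=174, T(4)=-414, T(5)=894, T(6)=-1854, T(7)=3774, T(8)=-7614, T(9)=15294, T(10)=-30654, T(11)=61374; answer 61374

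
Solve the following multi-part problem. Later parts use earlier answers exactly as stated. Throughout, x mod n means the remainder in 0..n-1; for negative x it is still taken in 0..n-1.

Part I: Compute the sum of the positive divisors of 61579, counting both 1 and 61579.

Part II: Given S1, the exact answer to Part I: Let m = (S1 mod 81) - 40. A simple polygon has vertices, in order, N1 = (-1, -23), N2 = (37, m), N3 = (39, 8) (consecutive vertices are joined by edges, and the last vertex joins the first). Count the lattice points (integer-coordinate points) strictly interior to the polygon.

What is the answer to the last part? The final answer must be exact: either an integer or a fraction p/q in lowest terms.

48

Part I: 61579 = 7 * 19 * 463; sigma = (1 + 7) * (1 + 19) * (1 + 463) = 8 * 20 * 464 = 74240; answer 74240
Part II: S1 = 74240; m = 4; cross terms: (-1*4 - 37*-23)=847, (37*8 - 39*4)=140, (39*-23 - -1*8)=-889; twice the area = |98| = 98; area = 49; boundary points = 1 + 2 + 1 = 4; strictly interior points = area - boundary/2 + 1 = 48; answer 48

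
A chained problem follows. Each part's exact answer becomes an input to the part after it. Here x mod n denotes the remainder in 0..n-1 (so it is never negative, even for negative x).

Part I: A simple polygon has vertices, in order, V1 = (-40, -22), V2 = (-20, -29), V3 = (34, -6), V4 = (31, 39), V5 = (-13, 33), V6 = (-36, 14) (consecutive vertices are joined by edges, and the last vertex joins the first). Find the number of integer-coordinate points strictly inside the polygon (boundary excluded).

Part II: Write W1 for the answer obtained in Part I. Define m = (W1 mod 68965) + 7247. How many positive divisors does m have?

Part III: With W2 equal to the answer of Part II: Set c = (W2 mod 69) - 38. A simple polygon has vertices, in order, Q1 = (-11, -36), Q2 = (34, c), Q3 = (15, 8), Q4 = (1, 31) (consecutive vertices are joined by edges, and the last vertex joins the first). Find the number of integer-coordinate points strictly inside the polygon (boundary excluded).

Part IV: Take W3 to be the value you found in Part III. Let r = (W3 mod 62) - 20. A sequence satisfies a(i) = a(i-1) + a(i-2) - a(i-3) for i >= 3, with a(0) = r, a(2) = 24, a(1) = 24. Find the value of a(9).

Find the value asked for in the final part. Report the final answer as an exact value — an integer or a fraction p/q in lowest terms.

120

Part I: cross terms: (-40*-29 - -20*-22)=720, (-20*-6 - 34*-29)=1106, (34*39 - 31*-6)=1512, (31*33 - -13*39)=1530, (-13*14 - -36*33)=1006, (-36*-22 - -40*14)=1352; twice the area = |7226| = 7226; area = 3613; boundary points = 1 + 1 + 3 + 2 + 1 + 4 = 12; strictly interior points = area - boundary/2 + 1 = 3608; answer 3608
Part II: W1 = 3608; m = 10855; 10855 = 5 * 13 * 167; number of divisors = (1+1) * (1+1) * (1+1) = 8; answer 8
Part III: W2 = 8; c = -30; cross terms: (-11*-30 - 34*-36)=1554, (34*8 - 15*-30)=722, (15*31 - 1*8)=457, (1*-36 - -11*31)=305; twice the area = |3038| = 3038; area = 1519; boundary points = 3 + 19 + 1 + 1 = 24; strictly interior points = area - boundary/2 + 1 = 1508; answer 1508
Part IV: W3 = 1508; r = 0; a(3) = 1*(24) + 1*(24) - 1*(0) = 48; iterating: a(3)=48, a(4)=48, a(5)=72, a(6)=72, a(7)=96, a(8)=96, a(9)=120; answer 120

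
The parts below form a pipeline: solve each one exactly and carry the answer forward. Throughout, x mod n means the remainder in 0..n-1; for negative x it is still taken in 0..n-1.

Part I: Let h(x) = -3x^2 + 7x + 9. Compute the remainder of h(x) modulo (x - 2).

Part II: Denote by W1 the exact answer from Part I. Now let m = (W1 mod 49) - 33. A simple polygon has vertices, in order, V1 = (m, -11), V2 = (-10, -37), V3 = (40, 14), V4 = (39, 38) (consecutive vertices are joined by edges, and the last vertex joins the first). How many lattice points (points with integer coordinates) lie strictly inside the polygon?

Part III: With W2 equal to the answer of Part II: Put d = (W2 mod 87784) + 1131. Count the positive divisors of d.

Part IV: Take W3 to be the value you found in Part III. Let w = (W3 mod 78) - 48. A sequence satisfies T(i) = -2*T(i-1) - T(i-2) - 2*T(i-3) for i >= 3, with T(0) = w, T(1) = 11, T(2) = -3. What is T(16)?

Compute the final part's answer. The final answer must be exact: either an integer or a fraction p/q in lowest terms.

Part I: remainder = value at the root: -3*(2)^2 + 7*(2)^1 + 9 = (-12) + (14) + (9) = 11; answer 11
Part II: W1 = 11; m = -22; cross terms: (-22*-37 - -10*-11)=704, (-10*14 - 40*-37)=1340, (40*38 - 39*14)=974, (39*-11 - -22*38)=407; twice the area = |3425| = 3425; area = 3425/2; boundary points = 2 + 1 + 1 + 1 = 5; strictly interior points = area - boundary/2 + 1 = 1711; answer 1711
Part III: W2 = 1711; d = 2842; 2842 = 2 * 7^2 * 29; number of divisors = (1+1) * (2+1) * (1+1) = 12; answer 12
Part IV: W3 = 12; w = -36; T(3) = -2*(-3) - 1*(11) - 2*(-36) = 67; iterating: T(3)=67, T(4)=-153, T(5)=245, T(6)=-471, T(7)=1003, T(8)=-2025, T(9)=3989, T(10)=-7959, T(11)=15979, T(12)=-31977, T(13)=63893, T(14)=-127767, T(15)=255595, T(16)=-511209; answer -511209

-511209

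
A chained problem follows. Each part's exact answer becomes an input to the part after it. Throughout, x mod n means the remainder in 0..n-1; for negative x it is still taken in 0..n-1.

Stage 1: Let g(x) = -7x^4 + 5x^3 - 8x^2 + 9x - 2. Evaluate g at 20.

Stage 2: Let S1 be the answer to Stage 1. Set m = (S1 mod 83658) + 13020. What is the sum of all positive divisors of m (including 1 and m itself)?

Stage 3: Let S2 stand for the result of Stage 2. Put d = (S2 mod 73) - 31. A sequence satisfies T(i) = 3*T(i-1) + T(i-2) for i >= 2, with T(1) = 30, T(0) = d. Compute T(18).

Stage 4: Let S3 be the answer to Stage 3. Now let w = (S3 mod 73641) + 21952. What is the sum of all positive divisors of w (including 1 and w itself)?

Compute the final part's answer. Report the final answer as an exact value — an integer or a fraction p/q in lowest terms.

133440

Stage 1: -7*(20)^4 + 5*(20)^3 - 8*(20)^2 + 9*(20)^1 - 2 = (-1120000) + (40000) + (-3200) + (180) + (-2) = -1083022; answer -1083022
Stage 2: S1 = -1083022; m = 17552; 17552 = 2^4 * 1097; sigma = (1 + 2 + 4 + 8 + 16) * (1 + 1097) = 31 * 1098 = 34038; answer 34038
Stage 3: S2 = 34038; d = -11; T(2) = 3*(30) + 1*(-11) = 79; iterating: T(2)=79, T(3)=267, T(4)=880, T(5)=2907, T(6)=9601, T(7)=31710, T(8)=104731, T(9)=345903, T(10)=1142440, T(11)=3773223, T(12)=12462109, T(13)=41159550, T(14)=135940759, T(15)=448981827, T(16)=1482886240, T(17)=4897640547, T(18)=16175807881; answer 16175807881
Stage 4: S3 = 16175807881; w = 68696; 68696 = 2^3 * 31 * 277; sigma = (1 + 2 + 4 + 8) * (1 + 31) * (1 + 277) = 15 * 32 * 278 = 133440; answer 133440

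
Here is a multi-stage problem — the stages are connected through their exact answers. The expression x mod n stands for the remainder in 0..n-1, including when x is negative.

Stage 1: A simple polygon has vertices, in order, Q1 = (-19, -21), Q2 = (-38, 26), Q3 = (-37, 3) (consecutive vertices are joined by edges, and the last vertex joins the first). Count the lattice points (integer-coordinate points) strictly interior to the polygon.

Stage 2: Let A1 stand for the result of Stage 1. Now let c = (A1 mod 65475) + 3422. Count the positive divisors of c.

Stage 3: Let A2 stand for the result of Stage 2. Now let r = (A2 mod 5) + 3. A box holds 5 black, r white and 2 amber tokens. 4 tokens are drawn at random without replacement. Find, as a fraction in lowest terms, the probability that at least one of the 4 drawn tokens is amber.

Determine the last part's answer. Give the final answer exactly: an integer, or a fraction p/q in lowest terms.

7/13

Stage 1: cross terms: (-19*26 - -38*-21)=-1292, (-38*3 - -37*26)=848, (-37*-21 - -19*3)=834; twice the area = |390| = 390; area = 195; boundary points = 1 + 1 + 6 = 8; strictly interior points = area - boundary/2 + 1 = 192; answer 192
Stage 2: A1 = 192; c = 3614; 3614 = 2 * 13 * 139; number of divisors = (1+1) * (1+1) * (1+1) = 8; answer 8
Stage 3: A2 = 8; r = 6; total draws C(13,4) = 715; complement C(11,4) = 330; favorable 715 - 330 = 385; P = 7/13; answer 7/13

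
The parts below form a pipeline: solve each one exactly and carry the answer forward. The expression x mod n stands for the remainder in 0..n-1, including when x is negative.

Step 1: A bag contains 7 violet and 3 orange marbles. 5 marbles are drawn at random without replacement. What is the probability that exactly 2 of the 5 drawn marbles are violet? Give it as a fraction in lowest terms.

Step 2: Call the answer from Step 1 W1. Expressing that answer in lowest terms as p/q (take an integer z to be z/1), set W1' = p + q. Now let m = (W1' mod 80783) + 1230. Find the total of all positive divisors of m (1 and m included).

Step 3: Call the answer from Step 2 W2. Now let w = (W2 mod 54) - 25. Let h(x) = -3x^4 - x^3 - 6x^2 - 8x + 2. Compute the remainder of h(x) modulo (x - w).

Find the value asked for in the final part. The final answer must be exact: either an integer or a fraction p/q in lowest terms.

Step 1: total draws C(10,5) = 252; favorable C(7,2)*C(3,3) = 21; P = 1/12; answer 1/12
Step 2: W1 = 1/12; threaded value p + q = 13; m = 1243; 1243 = 11 * 113; sigma = (1 + 11) * (1 + 113) = 12 * 114 = 1368; answer 1368
Step 3: W2 = 1368; w = -7; remainder = value at the root: -3*(-7)^4 - 1*(-7)^3 - 6*(-7)^2 - 8*(-7)^1 + 2 = (-7203) + (343) + (-294) + (56) + (2) = -7096; answer -7096

-7096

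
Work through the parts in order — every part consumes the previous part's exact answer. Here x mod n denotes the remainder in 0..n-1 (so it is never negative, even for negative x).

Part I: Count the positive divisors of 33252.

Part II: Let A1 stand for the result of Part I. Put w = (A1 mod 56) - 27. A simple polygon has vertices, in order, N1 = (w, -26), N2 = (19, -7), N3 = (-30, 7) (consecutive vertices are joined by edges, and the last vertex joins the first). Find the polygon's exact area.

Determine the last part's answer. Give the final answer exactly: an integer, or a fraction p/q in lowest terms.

1239/2

Part I: 33252 = 2^2 * 3 * 17 * 163; number of divisors = (2+1) * (1+1) * (1+1) * (1+1) = 24; answer 24
Part II: A1 = 24; w = -3; cross terms: (-3*-7 - 19*-26)=515, (19*7 - -30*-7)=-77, (-30*-26 - -3*7)=801; twice the area = |1239| = 1239; area = 1239/2; answer 1239/2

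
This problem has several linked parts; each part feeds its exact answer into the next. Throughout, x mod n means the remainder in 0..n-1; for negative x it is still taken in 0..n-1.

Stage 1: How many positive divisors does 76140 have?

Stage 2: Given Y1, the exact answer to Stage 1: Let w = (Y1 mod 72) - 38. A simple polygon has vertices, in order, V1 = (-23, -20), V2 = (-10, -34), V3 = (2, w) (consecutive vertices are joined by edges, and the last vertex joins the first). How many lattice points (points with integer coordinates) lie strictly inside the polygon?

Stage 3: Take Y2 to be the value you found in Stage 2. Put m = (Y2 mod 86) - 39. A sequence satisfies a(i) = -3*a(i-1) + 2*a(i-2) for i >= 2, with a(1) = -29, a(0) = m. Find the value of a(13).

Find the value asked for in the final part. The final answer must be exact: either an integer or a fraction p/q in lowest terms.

-57874781

Stage 1: 76140 = 2^2 * 3^4 * 5 * 47; number of divisors = (2+1) * (4+1) * (1+1) * (1+1) = 60; answer 60
Stage 2: Y1 = 60; w = 22; cross terms: (-23*-34 - -10*-20)=582, (-10*22 - 2*-34)=-152, (2*-20 - -23*22)=466; twice the area = |896| = 896; area = 448; boundary points = 1 + 4 + 1 = 6; strictly interior points = area - boundary/2 + 1 = 446; answer 446
Stage 3: Y2 = 446; m = -23; a(2) = -3*(-29) + 2*(-23) = 41; iterating: a(2)=41, a(3)=-181, a(4)=625, a(5)=-2237, a(6)=7961, a(7)=-28357, a(8)=100993, a(9)=-359693, a(10)=1281065, a(11)=-4562581, a(12)=16249873, a(13)=-57874781; answer -57874781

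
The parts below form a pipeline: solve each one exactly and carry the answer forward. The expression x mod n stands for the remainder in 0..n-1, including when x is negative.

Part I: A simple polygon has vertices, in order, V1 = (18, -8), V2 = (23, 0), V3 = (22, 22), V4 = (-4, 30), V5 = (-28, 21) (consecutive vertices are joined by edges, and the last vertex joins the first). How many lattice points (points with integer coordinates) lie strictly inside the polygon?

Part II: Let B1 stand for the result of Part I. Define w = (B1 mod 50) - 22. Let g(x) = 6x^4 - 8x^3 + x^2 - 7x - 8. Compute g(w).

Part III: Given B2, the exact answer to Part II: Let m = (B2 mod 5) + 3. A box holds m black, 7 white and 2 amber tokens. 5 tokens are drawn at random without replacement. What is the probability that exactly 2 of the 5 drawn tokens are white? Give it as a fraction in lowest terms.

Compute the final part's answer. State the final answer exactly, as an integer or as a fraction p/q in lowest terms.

105/286

Part I: cross terms: (18*0 - 23*-8)=184, (23*22 - 22*0)=506, (22*30 - -4*22)=748, (-4*21 - -28*30)=756, (-28*-8 - 18*21)=-154; twice the area = |2040| = 2040; area = 1020; boundary points = 1 + 1 + 2 + 3 + 1 = 8; strictly interior points = area - boundary/2 + 1 = 1017; answer 1017
Part II: B1 = 1017; w = -5; 6*(-5)^4 - 8*(-5)^3 + 1*(-5)^2 - 7*(-5)^1 - 8 = (3750) + (1000) + (25) + (35) + (-8) = 4802; answer 4802
Part III: B2 = 4802; m = 5; total draws C(14,5) = 2002; favorable C(7,2)*C(7,3) = 735; P = 105/286; answer 105/286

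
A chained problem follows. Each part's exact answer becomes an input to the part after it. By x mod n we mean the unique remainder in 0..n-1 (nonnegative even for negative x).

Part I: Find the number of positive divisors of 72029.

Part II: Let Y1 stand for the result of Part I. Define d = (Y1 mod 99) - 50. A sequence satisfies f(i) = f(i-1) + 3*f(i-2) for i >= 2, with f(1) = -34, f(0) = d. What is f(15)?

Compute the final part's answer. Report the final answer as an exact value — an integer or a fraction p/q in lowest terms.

Part I: 72029 = 17 * 19 * 223; number of divisors = (1+1) * (1+1) * (1+1) = 8; answer 8
Part II: Y1 = 8; d = -42; f(2) = 1*(-34) + 3*(-42) = -160; iterating: f(2)=-160, f(3)=-262, f(4)=-742, f(5)=-1528, f(6)=-3754, f(7)=-8338, f(8)=-19600, f(9)=-44614, f(10)=-103414, f(11)=-237256, f(12)=-547498, f(13)=-1259266, f(14)=-2901760, f(15)=-6679558; answer -6679558

-6679558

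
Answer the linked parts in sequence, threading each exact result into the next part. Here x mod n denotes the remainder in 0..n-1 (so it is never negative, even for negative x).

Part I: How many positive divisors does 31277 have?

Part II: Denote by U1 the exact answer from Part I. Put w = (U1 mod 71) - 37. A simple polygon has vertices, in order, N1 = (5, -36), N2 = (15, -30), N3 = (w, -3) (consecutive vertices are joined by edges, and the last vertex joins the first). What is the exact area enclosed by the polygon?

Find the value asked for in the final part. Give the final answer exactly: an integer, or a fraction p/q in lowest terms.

Part I: 31277 is prime, so its only divisors are 1 and 31277; count = 2; answer 2
Part II: U1 = 2; w = -35; cross terms: (5*-30 - 15*-36)=390, (15*-3 - -35*-30)=-1095, (-35*-36 - 5*-3)=1275; twice the area = |570| = 570; area = 285; answer 285

285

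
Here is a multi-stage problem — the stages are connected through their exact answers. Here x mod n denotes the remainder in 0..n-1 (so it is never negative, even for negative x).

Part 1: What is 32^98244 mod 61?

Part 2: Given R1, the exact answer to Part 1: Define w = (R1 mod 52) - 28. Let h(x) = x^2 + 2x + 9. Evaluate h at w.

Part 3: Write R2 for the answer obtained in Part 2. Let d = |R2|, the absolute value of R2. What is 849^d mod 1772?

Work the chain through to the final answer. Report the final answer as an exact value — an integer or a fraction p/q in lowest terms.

105

Part 1: squarings mod 61: 32^1=32, 32^2=48, 32^4=47, 32^8=13, 32^16=47, 32^32=13, 32^64=47, 32^128=13, 32^256=47, 32^512=13, 32^1024=47, 32^2048=13, 32^4096=47, 32^8192=13, 32^16384=47, 32^32768=13, 32^65536=47; 32^98244 = 32^4 * 32^64 * 32^128 * 32^256 * 32^512 * 32^1024 * 32^2048 * 32^4096 * 32^8192 * 32^16384 * 32^65536 = 1 (mod 61); answer 1
Part 2: R1 = 1; w = -27; 1*(-27)^2 + 2*(-27)^1 + 9 = (729) + (-54) + (9) = 684; answer 684
Part 3: R2 = 684; d = 684; squarings mod 1772: 849^1=849, 849^2=1369, 849^4=1157, 849^8=789, 849^16=549, 849^32=161, 849^64=1113, 849^128=141, 849^256=389, 849^512=701; 849^684 = 849^4 * 849^8 * 849^32 * 849^128 * 849^512 = 105 (mod 1772); answer 105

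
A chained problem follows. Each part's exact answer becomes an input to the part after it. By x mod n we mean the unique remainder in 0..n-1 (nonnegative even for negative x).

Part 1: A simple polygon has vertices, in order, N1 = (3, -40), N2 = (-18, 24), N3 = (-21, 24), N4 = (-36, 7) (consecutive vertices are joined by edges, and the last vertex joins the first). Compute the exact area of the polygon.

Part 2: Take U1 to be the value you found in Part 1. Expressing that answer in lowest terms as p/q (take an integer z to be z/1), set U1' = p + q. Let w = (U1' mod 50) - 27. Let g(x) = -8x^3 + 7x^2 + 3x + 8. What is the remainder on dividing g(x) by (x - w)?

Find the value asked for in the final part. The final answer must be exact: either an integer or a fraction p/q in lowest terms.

Part 1: cross terms: (3*24 - -18*-40)=-648, (-18*24 - -21*24)=72, (-21*7 - -36*24)=717, (-36*-40 - 3*7)=1419; twice the area = |1560| = 1560; area = 780; answer 780
Part 2: U1 = 780; threaded value p + q = 781; w = 4; remainder = value at the root: -8*(4)^3 + 7*(4)^2 + 3*(4)^1 + 8 = (-512) + (112) + (12) + (8) = -380; answer -380

-380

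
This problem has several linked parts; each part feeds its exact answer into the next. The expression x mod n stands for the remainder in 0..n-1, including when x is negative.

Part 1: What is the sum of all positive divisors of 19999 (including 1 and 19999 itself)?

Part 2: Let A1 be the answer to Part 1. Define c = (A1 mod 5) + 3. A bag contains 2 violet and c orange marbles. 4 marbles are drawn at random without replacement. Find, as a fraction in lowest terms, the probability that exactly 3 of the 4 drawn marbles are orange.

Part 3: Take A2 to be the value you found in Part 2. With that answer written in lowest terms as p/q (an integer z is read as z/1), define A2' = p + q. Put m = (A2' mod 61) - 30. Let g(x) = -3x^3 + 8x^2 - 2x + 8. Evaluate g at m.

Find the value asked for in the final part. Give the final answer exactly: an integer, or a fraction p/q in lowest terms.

Part 1: 19999 = 7 * 2857; sigma = (1 + 7) * (1 + 2857) = 8 * 2858 = 22864; answer 22864
Part 2: A1 = 22864; c = 7; total draws C(9,4) = 126; favorable C(7,3)*C(2,1) = 70; P = 5/9; answer 5/9
Part 3: A2 = 5/9; threaded value p + q = 14; m = -16; -3*(-16)^3 + 8*(-16)^2 - 2*(-16)^1 + 8 = (12288) + (2048) + (32) + (8) = 14376; answer 14376

14376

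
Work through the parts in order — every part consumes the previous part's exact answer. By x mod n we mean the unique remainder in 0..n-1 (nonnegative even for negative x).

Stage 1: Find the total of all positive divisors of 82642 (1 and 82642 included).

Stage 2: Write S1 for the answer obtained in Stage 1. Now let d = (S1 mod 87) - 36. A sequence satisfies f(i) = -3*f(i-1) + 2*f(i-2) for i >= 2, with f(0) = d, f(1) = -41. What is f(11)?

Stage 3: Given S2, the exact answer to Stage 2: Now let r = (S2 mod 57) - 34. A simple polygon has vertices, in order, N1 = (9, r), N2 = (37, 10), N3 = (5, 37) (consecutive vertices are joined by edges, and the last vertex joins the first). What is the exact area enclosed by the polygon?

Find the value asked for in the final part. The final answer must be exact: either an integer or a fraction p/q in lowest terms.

474

Stage 1: 82642 = 2 * 7 * 5903; sigma = (1 + 2) * (1 + 7) * (1 + 5903) = 3 * 8 * 5904 = 141696; answer 141696
Stage 2: S1 = 141696; d = 24; f(2) = -3*(-41) + 2*(24) = 171; iterating: f(2)=171, f(3)=-595, f(4)=2127, f(5)=-7571, f(6)=26967, f(7)=-96043, f(8)=342063, f(9)=-1218275, f(10)=4338951, f(11)=-15453403; answer -15453403
Stage 3: S2 = -15453403; r = 4; cross terms: (9*10 - 37*4)=-58, (37*37 - 5*10)=1319, (5*4 - 9*37)=-313; twice the area = |948| = 948; area = 474; answer 474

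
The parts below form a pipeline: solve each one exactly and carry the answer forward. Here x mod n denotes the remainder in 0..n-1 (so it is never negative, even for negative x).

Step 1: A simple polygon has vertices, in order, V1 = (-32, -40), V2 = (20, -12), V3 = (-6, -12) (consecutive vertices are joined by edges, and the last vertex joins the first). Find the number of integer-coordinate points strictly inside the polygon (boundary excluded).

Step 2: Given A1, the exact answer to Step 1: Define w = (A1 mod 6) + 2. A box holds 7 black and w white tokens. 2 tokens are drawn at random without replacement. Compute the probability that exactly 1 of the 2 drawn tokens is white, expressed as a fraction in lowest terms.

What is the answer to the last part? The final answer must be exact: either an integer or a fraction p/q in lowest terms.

Step 1: cross terms: (-32*-12 - 20*-40)=1184, (20*-12 - -6*-12)=-312, (-6*-40 - -32*-12)=-144; twice the area = |728| = 728; area = 364; boundary points = 4 + 26 + 2 = 32; strictly interior points = area - boundary/2 + 1 = 349; answer 349
Step 2: A1 = 349; w = 3; total draws C(10,2) = 45; favorable C(3,1)*C(7,1) = 21; P = 7/15; answer 7/15

7/15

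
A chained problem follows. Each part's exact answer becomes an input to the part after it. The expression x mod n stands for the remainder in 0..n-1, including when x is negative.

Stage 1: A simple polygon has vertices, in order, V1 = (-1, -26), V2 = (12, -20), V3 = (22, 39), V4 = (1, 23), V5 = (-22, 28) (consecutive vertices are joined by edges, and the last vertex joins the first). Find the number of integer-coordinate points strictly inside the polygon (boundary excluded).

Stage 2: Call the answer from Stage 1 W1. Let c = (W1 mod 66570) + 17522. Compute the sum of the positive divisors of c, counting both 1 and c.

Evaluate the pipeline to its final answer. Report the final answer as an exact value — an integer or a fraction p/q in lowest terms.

Stage 1: cross terms: (-1*-20 - 12*-26)=332, (12*39 - 22*-20)=908, (22*23 - 1*39)=467, (1*28 - -22*23)=534, (-22*-26 - -1*28)=600; twice the area = |2841| = 2841; area = 2841/2; boundary points = 1 + 1 + 1 + 1 + 3 = 7; strictly interior points = area - boundary/2 + 1 = 1418; answer 1418
Stage 2: W1 = 1418; c = 18940; 18940 = 2^2 * 5 * 947; sigma = (1 + 2 + 4) * (1 + 5) * (1 + 947) = 7 * 6 * 948 = 39816; answer 39816

39816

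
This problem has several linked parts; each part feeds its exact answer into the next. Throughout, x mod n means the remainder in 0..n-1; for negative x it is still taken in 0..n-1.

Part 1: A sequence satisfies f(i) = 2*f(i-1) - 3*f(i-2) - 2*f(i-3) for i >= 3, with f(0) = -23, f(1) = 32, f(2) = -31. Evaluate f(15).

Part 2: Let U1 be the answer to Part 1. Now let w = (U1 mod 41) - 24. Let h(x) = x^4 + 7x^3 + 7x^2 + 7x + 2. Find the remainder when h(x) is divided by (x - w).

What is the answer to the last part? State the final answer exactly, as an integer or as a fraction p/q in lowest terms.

5196

Part 1: f(3) = 2*(-31) - 3*(32) - 2*(-23) = -112; iterating: f(3)=-112, f(4)=-195, f(5)=8, f(6)=825, f(7)=2016, f(8)=1541, f(9)=-4616, f(10)=-17887, f(11)=-25008, f(12)=12877, f(13)=136552, f(14)=284489, f(15)=133568; answer 133568
Part 2: U1 = 133568; w = 7; remainder = value at the root: 1*(7)^4 + 7*(7)^3 + 7*(7)^2 + 7*(7)^1 + 2 = (2401) + (2401) + (343) + (49) + (2) = 5196; answer 5196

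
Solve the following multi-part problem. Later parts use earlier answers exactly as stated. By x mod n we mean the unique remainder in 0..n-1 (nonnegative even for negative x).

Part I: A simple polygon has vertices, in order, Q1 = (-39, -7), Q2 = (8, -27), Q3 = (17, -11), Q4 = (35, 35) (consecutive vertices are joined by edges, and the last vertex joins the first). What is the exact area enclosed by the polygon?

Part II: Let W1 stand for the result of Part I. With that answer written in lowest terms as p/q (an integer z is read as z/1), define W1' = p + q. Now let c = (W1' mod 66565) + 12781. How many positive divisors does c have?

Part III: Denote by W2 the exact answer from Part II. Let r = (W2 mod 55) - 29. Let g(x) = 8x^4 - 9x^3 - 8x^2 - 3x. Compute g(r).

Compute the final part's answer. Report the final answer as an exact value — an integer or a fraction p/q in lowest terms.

Part I: cross terms: (-39*-27 - 8*-7)=1109, (8*-11 - 17*-27)=371, (17*35 - 35*-11)=980, (35*-7 - -39*35)=1120; twice the area = |3580| = 3580; area = 1790; answer 1790
Part II: W1 = 1790; threaded value p + q = 1791; c = 14572; 14572 = 2^2 * 3643; number of divisors = (2+1) * (1+1) = 6; answer 6
Part III: W2 = 6; r = -23; 8*(-23)^4 - 9*(-23)^3 - 8*(-23)^2 - 3*(-23)^1 = (2238728) + (109503) + (-4232) + (69) = 2344068; answer 2344068

2344068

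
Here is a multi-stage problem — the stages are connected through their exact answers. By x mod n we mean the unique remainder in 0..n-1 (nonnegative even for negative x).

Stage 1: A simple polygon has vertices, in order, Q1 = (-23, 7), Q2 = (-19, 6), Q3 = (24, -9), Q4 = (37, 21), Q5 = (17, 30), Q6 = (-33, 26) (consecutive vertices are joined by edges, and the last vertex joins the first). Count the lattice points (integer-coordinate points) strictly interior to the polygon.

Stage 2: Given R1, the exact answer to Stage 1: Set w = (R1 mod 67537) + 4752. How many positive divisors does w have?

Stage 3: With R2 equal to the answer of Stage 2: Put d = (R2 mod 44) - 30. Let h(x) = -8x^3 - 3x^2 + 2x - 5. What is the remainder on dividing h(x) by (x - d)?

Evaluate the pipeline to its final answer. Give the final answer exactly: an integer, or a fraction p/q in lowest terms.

Stage 1: cross terms: (-23*6 - -19*7)=-5, (-19*-9 - 24*6)=27, (24*21 - 37*-9)=837, (37*30 - 17*21)=753, (17*26 - -33*30)=1432, (-33*7 - -23*26)=367; twice the area = |3411| = 3411; area = 3411/2; boundary points = 1 + 1 + 1 + 1 + 2 + 1 = 7; strictly interior points = area - boundary/2 + 1 = 1703; answer 1703
Stage 2: R1 = 1703; w = 6455; 6455 = 5 * 1291; number of divisors = (1+1) * (1+1) = 4; answer 4
Stage 3: R2 = 4; d = -26; remainder = value at the root: -8*(-26)^3 - 3*(-26)^2 + 2*(-26)^1 - 5 = (140608) + (-2028) + (-52) + (-5) = 138523; answer 138523

138523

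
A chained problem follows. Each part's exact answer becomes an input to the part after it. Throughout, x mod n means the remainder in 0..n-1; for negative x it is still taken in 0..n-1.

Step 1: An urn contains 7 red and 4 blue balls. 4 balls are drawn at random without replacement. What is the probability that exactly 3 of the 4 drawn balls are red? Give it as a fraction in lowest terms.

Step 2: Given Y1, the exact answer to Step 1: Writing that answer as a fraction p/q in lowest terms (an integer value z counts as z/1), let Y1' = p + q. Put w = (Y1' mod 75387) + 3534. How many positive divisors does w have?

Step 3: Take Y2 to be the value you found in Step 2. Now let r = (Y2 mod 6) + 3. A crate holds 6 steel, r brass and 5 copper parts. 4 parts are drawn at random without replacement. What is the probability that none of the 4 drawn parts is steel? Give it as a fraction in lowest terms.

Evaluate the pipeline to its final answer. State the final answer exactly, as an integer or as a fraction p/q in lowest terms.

3/26

Step 1: total draws C(11,4) = 330; favorable C(7,3)*C(4,1) = 140; P = 14/33; answer 14/33
Step 2: Y1 = 14/33; threaded value p + q = 47; w = 3581; 3581 is prime, so its only divisors are 1 and 3581; count = 2; answer 2
Step 3: Y2 = 2; r = 5; total draws C(16,4) = 1820; favorable C(10,4) = 210; P = 3/26; answer 3/26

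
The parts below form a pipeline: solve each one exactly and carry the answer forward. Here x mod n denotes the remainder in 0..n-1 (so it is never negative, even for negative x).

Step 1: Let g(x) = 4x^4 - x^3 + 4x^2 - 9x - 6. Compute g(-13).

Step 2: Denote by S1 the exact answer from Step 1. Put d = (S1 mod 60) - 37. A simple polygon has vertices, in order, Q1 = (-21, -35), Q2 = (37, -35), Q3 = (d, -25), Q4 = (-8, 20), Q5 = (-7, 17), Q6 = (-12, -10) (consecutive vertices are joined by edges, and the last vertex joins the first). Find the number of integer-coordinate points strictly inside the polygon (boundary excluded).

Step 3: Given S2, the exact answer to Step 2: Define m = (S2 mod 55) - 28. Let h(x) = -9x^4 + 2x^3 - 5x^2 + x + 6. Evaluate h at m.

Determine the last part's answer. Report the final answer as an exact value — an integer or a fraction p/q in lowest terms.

Step 1: 4*(-13)^4 - 1*(-13)^3 + 4*(-13)^2 - 9*(-13)^1 - 6 = (114244) + (2197) + (676) + (117) + (-6) = 117228; answer 117228
Step 2: S1 = 117228; d = 11; cross terms: (-21*-35 - 37*-35)=2030, (37*-25 - 11*-35)=-540, (11*20 - -8*-25)=20, (-8*17 - -7*20)=4, (-7*-10 - -12*17)=274, (-12*-35 - -21*-10)=210; twice the area = |1998| = 1998; area = 999; boundary points = 58 + 2 + 1 + 1 + 1 + 1 = 64; strictly interior points = area - boundary/2 + 1 = 968; answer 968
Step 3: S2 = 968; m = 5; -9*(5)^4 + 2*(5)^3 - 5*(5)^2 + 1*(5)^1 + 6 = (-5625) + (250) + (-125) + (5) + (6) = -5489; answer -5489

-5489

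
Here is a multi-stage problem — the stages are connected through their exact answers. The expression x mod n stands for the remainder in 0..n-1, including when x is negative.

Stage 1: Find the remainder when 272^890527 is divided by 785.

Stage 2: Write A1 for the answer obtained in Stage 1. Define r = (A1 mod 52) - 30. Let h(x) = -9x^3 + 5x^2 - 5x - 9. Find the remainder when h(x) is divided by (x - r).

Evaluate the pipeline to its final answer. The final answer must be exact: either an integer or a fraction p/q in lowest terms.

Stage 1: squarings mod 785: 272^1=272, 272^2=194, 272^4=741, 272^8=366, 272^16=506, 272^32=126, 272^64=176, 272^128=361, 272^256=11, 272^512=121, 272^1024=511, 272^2048=501, 272^4096=586, 272^8192=351, 272^16384=741, 272^32768=366, 272^65536=506, 272^131072=126, 272^262144=176, 272^524288=361; 272^890527 = 272^1 * 272^2 * 272^4 * 272^8 * 272^16 * 272^128 * 272^512 * 272^1024 * 272^4096 * 272^32768 * 272^65536 * 272^262144 * 272^524288 = 743 (mod 785); answer 743
Stage 2: A1 = 743; r = -15; remainder = value at the root: -9*(-15)^3 + 5*(-15)^2 - 5*(-15)^1 - 9 = (30375) + (1125) + (75) + (-9) = 31566; answer 31566

31566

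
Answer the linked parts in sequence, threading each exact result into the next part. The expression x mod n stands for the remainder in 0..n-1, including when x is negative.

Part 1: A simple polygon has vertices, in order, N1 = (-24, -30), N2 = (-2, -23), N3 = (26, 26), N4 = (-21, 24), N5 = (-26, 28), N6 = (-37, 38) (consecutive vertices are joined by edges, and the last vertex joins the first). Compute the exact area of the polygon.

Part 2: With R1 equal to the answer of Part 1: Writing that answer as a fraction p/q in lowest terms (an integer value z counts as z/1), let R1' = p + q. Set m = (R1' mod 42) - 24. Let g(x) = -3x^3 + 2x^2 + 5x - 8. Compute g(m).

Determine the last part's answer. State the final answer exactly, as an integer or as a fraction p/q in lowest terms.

1616

Part 1: cross terms: (-24*-23 - -2*-30)=492, (-2*26 - 26*-23)=546, (26*24 - -21*26)=1170, (-21*28 - -26*24)=36, (-26*38 - -37*28)=48, (-37*-30 - -24*38)=2022; twice the area = |4314| = 4314; area = 2157; answer 2157
Part 2: R1 = 2157; threaded value p + q = 2158; m = -8; -3*(-8)^3 + 2*(-8)^2 + 5*(-8)^1 - 8 = (1536) + (128) + (-40) + (-8) = 1616; answer 1616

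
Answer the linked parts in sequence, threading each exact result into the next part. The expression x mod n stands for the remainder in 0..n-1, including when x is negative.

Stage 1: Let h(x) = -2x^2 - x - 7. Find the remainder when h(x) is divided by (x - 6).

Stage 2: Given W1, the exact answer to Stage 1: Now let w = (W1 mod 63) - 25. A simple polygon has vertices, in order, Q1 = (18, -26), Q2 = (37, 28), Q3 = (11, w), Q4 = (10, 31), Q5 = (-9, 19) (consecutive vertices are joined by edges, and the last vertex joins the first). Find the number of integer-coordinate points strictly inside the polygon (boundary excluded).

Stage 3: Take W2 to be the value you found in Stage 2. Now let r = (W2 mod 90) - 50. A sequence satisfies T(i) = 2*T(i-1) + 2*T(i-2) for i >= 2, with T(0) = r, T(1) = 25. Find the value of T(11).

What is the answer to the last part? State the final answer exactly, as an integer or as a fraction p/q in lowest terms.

590560

Stage 1: remainder = value at the root: -2*(6)^2 - 1*(6)^1 - 7 = (-72) + (-6) + (-7) = -85; answer -85
Stage 2: W1 = -85; w = 16; cross terms: (18*28 - 37*-26)=1466, (37*16 - 11*28)=284, (11*31 - 10*16)=181, (10*19 - -9*31)=469, (-9*-26 - 18*19)=-108; twice the area = |2292| = 2292; area = 1146; boundary points = 1 + 2 + 1 + 1 + 9 = 14; strictly interior points = area - boundary/2 + 1 = 1140; answer 1140
Stage 3: W2 = 1140; r = 10; T(2) = 2*(25) + 2*(10) = 70; iterating: T(2)=70, T(3)=190, T(4)=520, T(5)=1420, T(6)=3880, T(7)=10600, T(8)=28960, T(9)=79120, T(10)=216160, T(11)=590560; answer 590560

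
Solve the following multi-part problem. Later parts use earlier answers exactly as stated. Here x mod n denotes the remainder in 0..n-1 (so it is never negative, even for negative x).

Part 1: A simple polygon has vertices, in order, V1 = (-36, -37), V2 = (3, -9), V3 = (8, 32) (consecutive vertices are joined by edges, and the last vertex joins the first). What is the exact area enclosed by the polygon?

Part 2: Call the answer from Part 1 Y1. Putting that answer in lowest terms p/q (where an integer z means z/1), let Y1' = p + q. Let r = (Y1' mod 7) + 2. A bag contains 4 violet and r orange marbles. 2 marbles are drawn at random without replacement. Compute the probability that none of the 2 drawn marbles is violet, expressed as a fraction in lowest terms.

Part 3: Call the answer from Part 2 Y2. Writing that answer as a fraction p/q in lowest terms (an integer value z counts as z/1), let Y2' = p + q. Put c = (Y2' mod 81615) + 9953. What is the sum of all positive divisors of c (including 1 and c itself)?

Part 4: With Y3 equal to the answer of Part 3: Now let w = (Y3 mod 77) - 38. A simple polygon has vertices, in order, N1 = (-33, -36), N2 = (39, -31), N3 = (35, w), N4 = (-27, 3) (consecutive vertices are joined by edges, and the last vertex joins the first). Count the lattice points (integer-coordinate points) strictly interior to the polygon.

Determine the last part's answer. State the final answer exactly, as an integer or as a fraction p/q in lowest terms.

Part 1: cross terms: (-36*-9 - 3*-37)=435, (3*32 - 8*-9)=168, (8*-37 - -36*32)=856; twice the area = |1459| = 1459; area = 1459/2; answer 1459/2
Part 2: Y1 = 1459/2; threaded value p + q = 1461; r = 7; total draws C(11,2) = 55; favorable C(7,2) = 21; P = 21/55; answer 21/55
Part 3: Y2 = 21/55; threaded value p + q = 76; c = 10029; 10029 = 3 * 3343; sigma = (1 + 3) * (1 + 3343) = 4 * 3344 = 13376; answer 13376
Part 4: Y3 = 13376; w = 17; cross terms: (-33*-31 - 39*-36)=2427, (39*17 - 35*-31)=1748, (35*3 - -27*17)=564, (-27*-36 - -33*3)=1071; twice the area = |5810| = 5810; area = 2905; boundary points = 1 + 4 + 2 + 3 = 10; strictly interior points = area - boundary/2 + 1 = 2901; answer 2901

2901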